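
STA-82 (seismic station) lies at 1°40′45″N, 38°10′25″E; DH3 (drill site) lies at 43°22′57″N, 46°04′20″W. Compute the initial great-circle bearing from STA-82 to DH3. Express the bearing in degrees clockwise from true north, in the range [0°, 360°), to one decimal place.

STA-82: φ = +1.67917°, λ = +38.17361°
DH3: φ = +43.38250°, λ = -46.07222°
Δλ = -84.2458°
y = sin Δλ · cos φ₂ = -0.723122
x = cos φ₁ sin φ₂ − sin φ₁ cos φ₂ cos Δλ = 0.684435
θ = atan2(y, x) = -46.5744° → 313.4256° (mod 360°)

313.4°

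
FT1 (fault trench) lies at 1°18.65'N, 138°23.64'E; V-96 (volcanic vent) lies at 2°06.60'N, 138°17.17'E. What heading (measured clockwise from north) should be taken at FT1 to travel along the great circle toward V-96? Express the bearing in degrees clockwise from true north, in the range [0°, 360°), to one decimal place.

352.3°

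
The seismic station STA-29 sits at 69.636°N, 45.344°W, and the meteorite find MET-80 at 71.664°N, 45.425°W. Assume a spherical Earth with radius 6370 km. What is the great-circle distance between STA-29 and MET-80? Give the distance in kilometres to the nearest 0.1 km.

Δφ = 2.0280°,  Δλ = -0.0810°
a = sin²(Δφ/2) + cos φ₁ cos φ₂ sin²(Δλ/2) = 0.000313
c = 2·arcsin(√a) = 0.035398 rad = 2.0282°
d = R·c = 6370 × 0.035398 = 225.5 km

225.5 km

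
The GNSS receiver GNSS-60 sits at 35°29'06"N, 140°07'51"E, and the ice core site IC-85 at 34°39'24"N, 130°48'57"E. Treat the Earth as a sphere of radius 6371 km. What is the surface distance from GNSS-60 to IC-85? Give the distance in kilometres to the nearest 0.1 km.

852.4 km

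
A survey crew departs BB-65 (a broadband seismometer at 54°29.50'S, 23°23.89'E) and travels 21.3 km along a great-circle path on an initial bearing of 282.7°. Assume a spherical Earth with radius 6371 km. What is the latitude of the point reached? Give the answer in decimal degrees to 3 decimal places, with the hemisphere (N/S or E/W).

BB-65: φ = -54.49167°, λ = +23.39817°
δ = d/R = 21.3/6371 = 0.003343 rad
φ₂ = arcsin(sin φ₁ cos δ + cos φ₁ sin δ cos θ)
   = arcsin(-0.81403·0.99999 + 0.58082·0.00334·0.21985) = -54.44913°
λ₂ = λ₁ + atan2(sin θ sin δ cos φ₁, cos δ − sin φ₁ sin φ₂) = 23.07677°

54.449°S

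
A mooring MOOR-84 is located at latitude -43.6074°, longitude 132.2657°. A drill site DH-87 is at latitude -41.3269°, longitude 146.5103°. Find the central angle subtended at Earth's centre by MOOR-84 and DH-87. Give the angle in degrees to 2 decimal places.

Δφ = 2.2805°,  Δλ = 14.2446°
a = sin²(Δφ/2) + cos φ₁ cos φ₂ sin²(Δλ/2) = 0.008755
c = 2·arcsin(√a) = 0.187411 rad = 10.7379°

10.74°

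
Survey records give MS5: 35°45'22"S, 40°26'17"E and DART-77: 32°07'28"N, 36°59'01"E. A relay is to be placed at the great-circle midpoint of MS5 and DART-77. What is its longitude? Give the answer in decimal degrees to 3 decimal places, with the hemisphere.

38.674°E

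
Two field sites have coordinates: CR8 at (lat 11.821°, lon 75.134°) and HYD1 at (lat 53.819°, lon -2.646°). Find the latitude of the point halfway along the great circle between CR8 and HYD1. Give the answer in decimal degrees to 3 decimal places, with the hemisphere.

39.096°N

Bx = cos φ₂ cos Δλ = 0.124954,  By = cos φ₂ sin Δλ = -0.576962
φₘ = atan2(sin φ₁ + sin φ₂, √((cos φ₁ + Bx)² + By²)) = 39.09618°
λₘ = λ₁ + atan2(By, cos φ₁ + Bx) = 47.53656°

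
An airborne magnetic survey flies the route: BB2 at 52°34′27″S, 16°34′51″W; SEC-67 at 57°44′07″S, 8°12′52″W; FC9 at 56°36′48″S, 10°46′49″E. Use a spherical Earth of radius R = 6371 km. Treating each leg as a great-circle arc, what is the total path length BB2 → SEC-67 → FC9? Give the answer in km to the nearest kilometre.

1929 km

BB2: φ = -52.57417°, λ = -16.58083°
SEC-67: φ = -57.73528°, λ = -8.21444°
FC9: φ = -56.61333°, λ = +10.78028°
BB2→SEC-67: c = 0.122608 rad, d = 781.13 km
SEC-67→FC9: c = 0.180174 rad, d = 1147.89 km
Total = 781.13 + 1147.89 = 1929.02 km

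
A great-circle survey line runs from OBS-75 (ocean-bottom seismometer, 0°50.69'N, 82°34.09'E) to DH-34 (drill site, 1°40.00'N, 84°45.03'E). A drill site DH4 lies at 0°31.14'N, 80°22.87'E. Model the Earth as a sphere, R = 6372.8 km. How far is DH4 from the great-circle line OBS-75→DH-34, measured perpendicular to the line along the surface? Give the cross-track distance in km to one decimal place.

OBS-75: φ = +0.84483°, λ = +82.56817°
DH-34: φ = +1.66667°, λ = +84.75050°
DH4: φ = +0.51900°, λ = +80.38117°
δ₁₃ = central angle OBS-75→DH4 = 0.038589 rad  (haversine)
θ₁₃ = bearing OBS-75→DH4 = 261.539°,  θ₁₂ = bearing OBS-75→DH-34 = 69.338°
dₓₜ = R·arcsin(sin δ₁₃ · sin(θ₁₃ − θ₁₂)) = 6372.8·arcsin(0.03858·sin(192.201°)) = -51.961 km
|dₓₜ| = 51.961 km

52.0 km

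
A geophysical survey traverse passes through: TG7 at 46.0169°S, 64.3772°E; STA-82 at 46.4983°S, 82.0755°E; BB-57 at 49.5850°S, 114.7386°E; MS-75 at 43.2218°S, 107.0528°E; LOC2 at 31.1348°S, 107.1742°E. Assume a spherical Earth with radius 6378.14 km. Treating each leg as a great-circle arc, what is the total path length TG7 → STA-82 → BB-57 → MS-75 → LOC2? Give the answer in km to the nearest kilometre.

TG7→STA-82: c = 0.213292 rad, d = 1360.41 km
STA-82→BB-57: c = 0.381861 rad, d = 2435.56 km
BB-57→MS-75: c = 0.144381 rad, d = 920.88 km
MS-75→LOC2: c = 0.210965 rad, d = 1345.56 km
Total = 1360.41 + 2435.56 + 920.88 + 1345.56 = 6062.42 km

6062 km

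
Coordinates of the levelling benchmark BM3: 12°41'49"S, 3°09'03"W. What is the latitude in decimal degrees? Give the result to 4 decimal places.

12° + 41′/60 + 49″/3600 = 12 + 0.68333 + 0.01361 = 12.6969°

12.6969°S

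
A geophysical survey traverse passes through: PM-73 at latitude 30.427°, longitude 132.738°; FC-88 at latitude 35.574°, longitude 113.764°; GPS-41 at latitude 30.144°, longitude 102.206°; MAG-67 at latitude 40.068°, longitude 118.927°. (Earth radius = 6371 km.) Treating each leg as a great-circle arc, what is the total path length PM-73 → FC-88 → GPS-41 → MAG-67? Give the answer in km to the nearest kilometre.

4966 km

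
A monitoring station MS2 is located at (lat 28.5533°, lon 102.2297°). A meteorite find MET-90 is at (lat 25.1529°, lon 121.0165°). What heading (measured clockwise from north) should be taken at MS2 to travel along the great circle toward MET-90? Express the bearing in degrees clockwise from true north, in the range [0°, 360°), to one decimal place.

Δλ = 18.7868°
y = sin Δλ · cos φ₂ = 0.291510
x = cos φ₁ sin φ₂ − sin φ₁ cos φ₂ cos Δλ = -0.036263
θ = atan2(y, x) = 97.0910° → 97.0910° (mod 360°)

97.1°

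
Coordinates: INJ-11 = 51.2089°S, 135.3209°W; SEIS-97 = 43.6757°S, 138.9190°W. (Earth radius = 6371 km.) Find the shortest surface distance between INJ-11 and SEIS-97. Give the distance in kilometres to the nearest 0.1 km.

Δφ = 7.5332°,  Δλ = -3.5981°
a = sin²(Δφ/2) + cos φ₁ cos φ₂ sin²(Δλ/2) = 0.004762
c = 2·arcsin(√a) = 0.138125 rad = 7.9140°
d = R·c = 6371 × 0.138125 = 880.0 km

880.0 km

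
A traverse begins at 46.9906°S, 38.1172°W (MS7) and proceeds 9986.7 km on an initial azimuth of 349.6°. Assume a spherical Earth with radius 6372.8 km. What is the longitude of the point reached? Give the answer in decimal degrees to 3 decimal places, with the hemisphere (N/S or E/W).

δ = d/R = 9986.7/6372.8 = 1.567082 rad
φ₂ = arcsin(sin φ₁ cos δ + cos φ₁ sin δ cos θ)
   = arcsin(-0.73124·0.00371 + 0.68212·0.99999·0.98357) = 41.92763°
λ₂ = λ₁ + atan2(sin θ sin δ cos φ₁, cos δ − sin φ₁ sin φ₂) = -52.15932°

52.159°W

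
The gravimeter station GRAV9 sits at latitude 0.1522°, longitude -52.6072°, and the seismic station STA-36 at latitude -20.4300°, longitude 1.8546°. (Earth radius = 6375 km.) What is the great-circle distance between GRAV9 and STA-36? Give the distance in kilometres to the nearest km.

6349 km

Δφ = -20.5822°,  Δλ = 54.4618°
a = sin²(Δφ/2) + cos φ₁ cos φ₂ sin²(Δλ/2) = 0.228122
c = 2·arcsin(√a) = 0.995891 rad = 57.0603°
d = R·c = 6375 × 0.995891 = 6348.8 km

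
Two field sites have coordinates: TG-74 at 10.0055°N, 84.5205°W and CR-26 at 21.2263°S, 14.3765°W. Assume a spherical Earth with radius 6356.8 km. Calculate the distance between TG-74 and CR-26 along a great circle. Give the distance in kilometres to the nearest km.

8386 km

Δφ = -31.2318°,  Δλ = 70.1440°
a = sin²(Δφ/2) + cos φ₁ cos φ₂ sin²(Δλ/2) = 0.375553
c = 2·arcsin(√a) = 1.319257 rad = 75.5879°
d = R·c = 6356.8 × 1.319257 = 8386.3 km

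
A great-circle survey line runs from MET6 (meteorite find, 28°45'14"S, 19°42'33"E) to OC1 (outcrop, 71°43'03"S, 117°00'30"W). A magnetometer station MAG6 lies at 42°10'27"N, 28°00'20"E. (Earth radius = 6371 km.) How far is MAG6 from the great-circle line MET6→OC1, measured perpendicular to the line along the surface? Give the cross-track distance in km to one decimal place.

671.6 km

MET6: φ = -28.75389°, λ = +19.70917°
OC1: φ = -71.71750°, λ = -117.00833°
MAG6: φ = +42.17417°, λ = +28.00556°
δ₁₃ = central angle MET6→MAG6 = 1.245114 rad  (haversine)
θ₁₃ = bearing MET6→MAG6 = 6.481°,  θ₁₂ = bearing MET6→OC1 = 192.857°
dₓₜ = R·arcsin(sin δ₁₃ · sin(θ₁₃ − θ₁₂)) = 6371·arcsin(0.94743·sin(-186.376°)) = 671.602 km
|dₓₜ| = 671.602 km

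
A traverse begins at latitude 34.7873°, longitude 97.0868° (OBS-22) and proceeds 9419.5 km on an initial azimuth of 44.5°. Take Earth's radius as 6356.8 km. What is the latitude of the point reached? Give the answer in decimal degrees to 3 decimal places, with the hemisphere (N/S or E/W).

δ = d/R = 9419.5/6356.8 = 1.481799 rad
φ₂ = arcsin(sin φ₁ cos δ + cos φ₁ sin δ cos θ)
   = arcsin(0.57053·0.08888 + 0.82128·0.99604·0.71325) = 39.35814°
λ₂ = λ₁ + atan2(sin θ sin δ cos φ₁, cos δ − sin φ₁ sin φ₂) = -147.45781°

39.358°N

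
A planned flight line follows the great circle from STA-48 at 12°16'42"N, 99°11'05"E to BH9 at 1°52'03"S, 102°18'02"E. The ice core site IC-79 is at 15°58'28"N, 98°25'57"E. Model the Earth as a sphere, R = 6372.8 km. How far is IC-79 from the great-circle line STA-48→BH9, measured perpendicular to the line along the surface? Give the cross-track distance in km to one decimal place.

STA-48: φ = +12.27833°, λ = +99.18472°
BH9: φ = -1.86750°, λ = +102.30056°
IC-79: φ = +15.97444°, λ = +98.43250°
δ₁₃ = central angle STA-48→IC-79 = 0.065753 rad  (haversine)
θ₁₃ = bearing STA-48→IC-79 = 348.925°,  θ₁₂ = bearing STA-48→BH9 = 167.452°
dₓₜ = R·arcsin(sin δ₁₃ · sin(θ₁₃ − θ₁₂)) = 6372.8·arcsin(0.06571·sin(181.473°)) = -10.767 km
|dₓₜ| = 10.767 km

10.8 km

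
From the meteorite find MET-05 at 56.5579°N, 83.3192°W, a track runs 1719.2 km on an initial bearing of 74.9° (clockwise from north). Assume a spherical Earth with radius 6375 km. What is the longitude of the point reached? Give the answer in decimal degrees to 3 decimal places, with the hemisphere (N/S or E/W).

54.795°W

δ = d/R = 1719.2/6375 = 0.269678 rad
φ₂ = arcsin(sin φ₁ cos δ + cos φ₁ sin δ cos θ)
   = arcsin(0.83444·0.96386 + 0.55109·0.26642·0.26050) = 57.40843°
λ₂ = λ₁ + atan2(sin θ sin δ cos φ₁, cos δ − sin φ₁ sin φ₂) = -54.79467°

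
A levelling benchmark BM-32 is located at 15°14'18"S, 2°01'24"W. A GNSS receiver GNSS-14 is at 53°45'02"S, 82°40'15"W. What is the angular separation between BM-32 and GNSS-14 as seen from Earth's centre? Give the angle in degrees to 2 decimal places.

BM-32: φ = -15.23833°, λ = -2.02333°
GNSS-14: φ = -53.75056°, λ = -82.67083°
Δφ = -38.5122°,  Δλ = -80.6475°
a = sin²(Δφ/2) + cos φ₁ cos φ₂ sin²(Δλ/2) = 0.347662
c = 2·arcsin(√a) = 1.261198 rad = 72.2613°

72.26°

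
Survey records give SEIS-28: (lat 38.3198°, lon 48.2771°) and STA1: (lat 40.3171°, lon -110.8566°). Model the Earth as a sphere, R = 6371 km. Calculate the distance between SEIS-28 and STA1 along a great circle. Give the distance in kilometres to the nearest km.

11017 km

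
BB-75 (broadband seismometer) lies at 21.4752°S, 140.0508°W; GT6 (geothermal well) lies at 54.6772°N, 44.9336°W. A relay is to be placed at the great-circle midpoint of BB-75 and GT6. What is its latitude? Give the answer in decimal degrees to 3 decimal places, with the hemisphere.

Bx = cos φ₂ cos Δλ = -0.051570,  By = cos φ₂ sin Δλ = 0.575878
φₘ = atan2(sin φ₁ + sin φ₂, √((cos φ₁ + Bx)² + By²)) = 23.17300°
λₘ = λ₁ + atan2(By, cos φ₁ + Bx) = -106.82012°

23.173°N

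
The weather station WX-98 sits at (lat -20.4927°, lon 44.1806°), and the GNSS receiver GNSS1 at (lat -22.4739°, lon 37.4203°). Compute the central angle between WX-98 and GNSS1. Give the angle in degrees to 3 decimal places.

Δφ = -1.9812°,  Δλ = -6.7603°
a = sin²(Δφ/2) + cos φ₁ cos φ₂ sin²(Δλ/2) = 0.003308
c = 2·arcsin(√a) = 0.115093 rad = 6.5943°

6.594°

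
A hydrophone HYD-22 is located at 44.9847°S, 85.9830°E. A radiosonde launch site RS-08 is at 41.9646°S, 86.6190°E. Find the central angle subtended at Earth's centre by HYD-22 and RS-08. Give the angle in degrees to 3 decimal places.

3.055°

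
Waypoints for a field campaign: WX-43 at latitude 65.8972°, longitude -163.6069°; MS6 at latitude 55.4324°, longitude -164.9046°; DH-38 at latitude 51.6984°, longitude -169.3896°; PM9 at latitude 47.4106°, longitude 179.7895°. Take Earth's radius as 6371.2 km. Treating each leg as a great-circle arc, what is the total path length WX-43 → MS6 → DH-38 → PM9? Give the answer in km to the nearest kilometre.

WX-43→MS6: c = 0.182972 rad, d = 1165.75 km
MS6→DH-38: c = 0.080018 rad, d = 509.81 km
DH-38→PM9: c = 0.143351 rad, d = 913.32 km
Total = 1165.75 + 509.81 + 913.32 = 2588.88 km

2589 km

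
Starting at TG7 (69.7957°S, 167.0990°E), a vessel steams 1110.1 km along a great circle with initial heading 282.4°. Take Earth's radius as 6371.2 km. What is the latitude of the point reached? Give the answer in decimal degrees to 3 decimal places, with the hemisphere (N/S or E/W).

δ = d/R = 1110.1/6371.2 = 0.174237 rad
φ₂ = arcsin(sin φ₁ cos δ + cos φ₁ sin δ cos θ)
   = arcsin(-0.93847·0.98486 + 0.34537·0.17336·0.21474) = -65.69971°
λ₂ = λ₁ + atan2(sin θ sin δ cos φ₁, cos δ − sin φ₁ sin φ₂) = 142.80405°

65.700°S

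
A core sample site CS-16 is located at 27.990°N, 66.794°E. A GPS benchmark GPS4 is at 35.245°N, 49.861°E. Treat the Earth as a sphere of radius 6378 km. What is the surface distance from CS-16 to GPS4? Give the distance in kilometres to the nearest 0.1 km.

Δφ = 7.2550°,  Δλ = -16.9330°
a = sin²(Δφ/2) + cos φ₁ cos φ₂ sin²(Δλ/2) = 0.019636
c = 2·arcsin(√a) = 0.281180 rad = 16.1104°
d = R·c = 6378 × 0.281180 = 1793.4 km

1793.4 km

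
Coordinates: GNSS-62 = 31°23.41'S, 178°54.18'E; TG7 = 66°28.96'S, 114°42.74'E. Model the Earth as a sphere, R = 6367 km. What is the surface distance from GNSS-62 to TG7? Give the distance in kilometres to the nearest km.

5695 km

GNSS-62: φ = -31.39017°, λ = +178.90300°
TG7: φ = -66.48267°, λ = +114.71233°
Δφ = -35.0925°,  Δλ = -64.1907°
a = sin²(Δφ/2) + cos φ₁ cos φ₂ sin²(Δλ/2) = 0.187050
c = 2·arcsin(√a) = 0.894511 rad = 51.2517°
d = R·c = 6367 × 0.894511 = 5695.3 km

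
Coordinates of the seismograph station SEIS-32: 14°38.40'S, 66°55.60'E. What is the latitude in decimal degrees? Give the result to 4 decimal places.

14° + 38.40′/60 = 14 + 0.64000 = 14.6400°

14.6400°S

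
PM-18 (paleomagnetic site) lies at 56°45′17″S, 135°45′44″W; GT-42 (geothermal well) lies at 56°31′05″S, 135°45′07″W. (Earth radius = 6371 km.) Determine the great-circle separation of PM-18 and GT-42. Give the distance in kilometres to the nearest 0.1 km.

PM-18: φ = -56.75472°, λ = -135.76222°
GT-42: φ = -56.51806°, λ = -135.75194°
Δφ = 0.2367°,  Δλ = 0.0103°
a = sin²(Δφ/2) + cos φ₁ cos φ₂ sin²(Δλ/2) = 0.000004
c = 2·arcsin(√a) = 0.004132 rad = 0.2367°
d = R·c = 6371 × 0.004132 = 26.3 km

26.3 km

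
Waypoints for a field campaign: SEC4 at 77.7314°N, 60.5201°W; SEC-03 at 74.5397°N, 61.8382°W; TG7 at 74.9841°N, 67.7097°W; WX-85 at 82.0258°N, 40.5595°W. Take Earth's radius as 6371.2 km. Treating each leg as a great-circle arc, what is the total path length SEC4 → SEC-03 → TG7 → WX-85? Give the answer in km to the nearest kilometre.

SEC4→SEC-03: c = 0.055974 rad, d = 356.62 km
SEC-03→TG7: c = 0.028015 rad, d = 178.49 km
TG7→WX-85: c = 0.151824 rad, d = 967.30 km
Total = 356.62 + 178.49 + 967.30 = 1502.42 km

1502 km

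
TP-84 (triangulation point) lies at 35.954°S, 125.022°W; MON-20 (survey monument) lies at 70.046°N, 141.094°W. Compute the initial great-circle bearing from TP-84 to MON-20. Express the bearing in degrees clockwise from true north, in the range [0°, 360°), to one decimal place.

Δλ = -16.0720°
y = sin Δλ · cos φ₂ = -0.094478
x = cos φ₁ sin φ₂ − sin φ₁ cos φ₂ cos Δλ = 0.953430
θ = atan2(y, x) = -5.6591° → 354.3409° (mod 360°)

354.3°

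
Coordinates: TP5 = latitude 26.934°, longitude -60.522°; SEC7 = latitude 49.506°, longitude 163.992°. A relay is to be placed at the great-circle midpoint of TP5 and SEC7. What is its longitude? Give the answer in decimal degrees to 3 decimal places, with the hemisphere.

107.258°W

Bx = cos φ₂ cos Δλ = -0.463051,  By = cos φ₂ sin Δλ = -0.455261
φₘ = atan2(sin φ₁ + sin φ₂, √((cos φ₁ + Bx)² + By²)) = 62.74166°
λₘ = λ₁ + atan2(By, cos φ₁ + Bx) = -107.25794°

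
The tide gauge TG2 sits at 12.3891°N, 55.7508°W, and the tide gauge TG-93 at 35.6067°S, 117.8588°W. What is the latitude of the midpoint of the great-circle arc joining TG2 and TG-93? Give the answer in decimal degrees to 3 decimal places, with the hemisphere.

13.465°S

Bx = cos φ₂ cos Δλ = 0.380342,  By = cos φ₂ sin Δλ = -0.718583
φₘ = atan2(sin φ₁ + sin φ₂, √((cos φ₁ + Bx)² + By²)) = -13.46514°
λₘ = λ₁ + atan2(By, cos φ₁ + Bx) = -83.65277°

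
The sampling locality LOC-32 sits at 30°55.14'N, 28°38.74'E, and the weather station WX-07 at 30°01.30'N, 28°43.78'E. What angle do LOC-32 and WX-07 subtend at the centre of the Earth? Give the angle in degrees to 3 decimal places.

LOC-32: φ = +30.91900°, λ = +28.64567°
WX-07: φ = +30.02167°, λ = +28.72967°
Δφ = -0.8973°,  Δλ = 0.0840°
a = sin²(Δφ/2) + cos φ₁ cos φ₂ sin²(Δλ/2) = 0.000062
c = 2·arcsin(√a) = 0.015712 rad = 0.9002°

0.900°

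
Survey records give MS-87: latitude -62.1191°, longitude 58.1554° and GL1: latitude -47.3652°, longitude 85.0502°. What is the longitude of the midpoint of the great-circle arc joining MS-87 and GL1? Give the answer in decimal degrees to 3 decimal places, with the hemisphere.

74.110°E

Bx = cos φ₂ cos Δλ = 0.604063,  By = cos φ₂ sin Δλ = 0.306390
φₘ = atan2(sin φ₁ + sin φ₂, √((cos φ₁ + Bx)² + By²)) = -55.46375°
λₘ = λ₁ + atan2(By, cos φ₁ + Bx) = 74.11020°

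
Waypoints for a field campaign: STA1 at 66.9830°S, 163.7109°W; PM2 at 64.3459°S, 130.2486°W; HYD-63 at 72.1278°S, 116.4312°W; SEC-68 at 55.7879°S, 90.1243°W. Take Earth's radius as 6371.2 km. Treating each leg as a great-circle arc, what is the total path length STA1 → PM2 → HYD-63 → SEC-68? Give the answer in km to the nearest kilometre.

4757 km

STA1→PM2: c = 0.241908 rad, d = 1541.25 km
PM2→HYD-63: c = 0.161758 rad, d = 1030.59 km
HYD-63→SEC-68: c = 0.343033 rad, d = 2185.53 km
Total = 1541.25 + 1030.59 + 2185.53 = 4757.37 km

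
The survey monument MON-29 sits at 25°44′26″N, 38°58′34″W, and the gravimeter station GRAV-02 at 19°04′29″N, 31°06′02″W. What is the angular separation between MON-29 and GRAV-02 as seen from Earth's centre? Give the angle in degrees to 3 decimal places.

9.866°

MON-29: φ = +25.74056°, λ = -38.97611°
GRAV-02: φ = +19.07472°, λ = -31.10056°
Δφ = -6.6658°,  Δλ = 7.8756°
a = sin²(Δφ/2) + cos φ₁ cos φ₂ sin²(Δλ/2) = 0.007395
c = 2·arcsin(√a) = 0.172198 rad = 9.8662°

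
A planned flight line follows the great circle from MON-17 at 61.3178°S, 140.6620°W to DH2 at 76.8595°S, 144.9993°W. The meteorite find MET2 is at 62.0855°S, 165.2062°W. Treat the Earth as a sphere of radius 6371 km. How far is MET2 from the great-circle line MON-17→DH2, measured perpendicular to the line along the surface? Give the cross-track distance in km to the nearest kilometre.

δ₁₃ = central angle MON-17→MET2 = 0.202298 rad  (haversine)
θ₁₃ = bearing MON-17→MET2 = 255.440°,  θ₁₂ = bearing MON-17→DH2 = 183.664°
dₓₜ = R·arcsin(sin δ₁₃ · sin(θ₁₃ − θ₁₂)) = 6371·arcsin(0.20092·sin(71.776°)) = 1223.369 km
|dₓₜ| = 1223.369 km

1223 km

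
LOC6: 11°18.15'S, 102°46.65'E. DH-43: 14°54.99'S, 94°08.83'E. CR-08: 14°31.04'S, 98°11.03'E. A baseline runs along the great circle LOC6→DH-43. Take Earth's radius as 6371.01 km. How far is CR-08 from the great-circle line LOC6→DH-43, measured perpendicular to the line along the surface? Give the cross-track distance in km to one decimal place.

LOC6: φ = -11.30250°, λ = +102.77750°
DH-43: φ = -14.91650°, λ = +94.14717°
CR-08: φ = -14.51733°, λ = +98.18383°
δ₁₃ = central angle LOC6→CR-08 = 0.096194 rad  (haversine)
θ₁₃ = bearing LOC6→CR-08 = 233.827°,  θ₁₂ = bearing LOC6→DH-43 = 245.796°
dₓₜ = R·arcsin(sin δ₁₃ · sin(θ₁₃ − θ₁₂)) = 6371.01·arcsin(0.09605·sin(-11.969°)) = -126.912 km
|dₓₜ| = 126.912 km

126.9 km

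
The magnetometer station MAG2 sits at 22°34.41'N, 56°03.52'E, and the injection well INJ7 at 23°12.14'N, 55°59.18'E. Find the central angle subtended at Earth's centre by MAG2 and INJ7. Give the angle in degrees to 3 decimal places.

0.632°

MAG2: φ = +22.57350°, λ = +56.05867°
INJ7: φ = +23.20233°, λ = +55.98633°
Δφ = 0.6288°,  Δλ = -0.0723°
a = sin²(Δφ/2) + cos φ₁ cos φ₂ sin²(Δλ/2) = 0.000030
c = 2·arcsin(√a) = 0.011037 rad = 0.6324°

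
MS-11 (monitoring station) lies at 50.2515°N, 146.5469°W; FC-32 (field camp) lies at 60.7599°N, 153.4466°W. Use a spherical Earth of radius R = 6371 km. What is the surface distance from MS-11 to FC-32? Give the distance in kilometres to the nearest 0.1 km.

1245.0 km

Δφ = 10.5084°,  Δλ = -6.8997°
a = sin²(Δφ/2) + cos φ₁ cos φ₂ sin²(Δλ/2) = 0.009517
c = 2·arcsin(√a) = 0.195420 rad = 11.1967°
d = R·c = 6371 × 0.195420 = 1245.0 km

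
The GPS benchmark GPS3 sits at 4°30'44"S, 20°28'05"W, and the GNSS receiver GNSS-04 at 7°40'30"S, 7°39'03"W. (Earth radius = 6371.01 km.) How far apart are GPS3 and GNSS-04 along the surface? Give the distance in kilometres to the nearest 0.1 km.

GPS3: φ = -4.51222°, λ = -20.46806°
GNSS-04: φ = -7.67500°, λ = -7.65083°
Δφ = -3.1628°,  Δλ = 12.8172°
a = sin²(Δφ/2) + cos φ₁ cos φ₂ sin²(Δλ/2) = 0.013070
c = 2·arcsin(√a) = 0.229152 rad = 13.1295°
d = R·c = 6371.01 × 0.229152 = 1459.9 km

1459.9 km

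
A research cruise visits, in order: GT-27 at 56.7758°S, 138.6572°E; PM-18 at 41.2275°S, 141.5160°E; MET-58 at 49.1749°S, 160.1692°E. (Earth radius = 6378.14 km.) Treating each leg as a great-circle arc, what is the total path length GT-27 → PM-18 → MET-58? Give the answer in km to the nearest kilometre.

GT-27→PM-18: c = 0.273276 rad, d = 1742.99 km
PM-18→MET-58: c = 0.266995 rad, d = 1702.93 km
Total = 1742.99 + 1702.93 = 3445.92 km

3446 km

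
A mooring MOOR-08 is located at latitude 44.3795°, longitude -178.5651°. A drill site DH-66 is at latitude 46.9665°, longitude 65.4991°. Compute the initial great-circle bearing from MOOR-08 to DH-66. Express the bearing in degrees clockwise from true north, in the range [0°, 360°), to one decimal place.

320.0°

Δλ = -115.9358°
y = sin Δλ · cos φ₂ = -0.613695
x = cos φ₁ sin φ₂ − sin φ₁ cos φ₂ cos Δλ = 0.731181
θ = atan2(y, x) = -40.0074° → 319.9926° (mod 360°)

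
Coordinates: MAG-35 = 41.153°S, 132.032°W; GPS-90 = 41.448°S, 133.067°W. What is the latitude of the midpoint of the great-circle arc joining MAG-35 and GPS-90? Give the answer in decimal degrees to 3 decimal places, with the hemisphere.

Bx = cos φ₂ cos Δλ = 0.749434,  By = cos φ₂ sin Δλ = -0.013539
φₘ = atan2(sin φ₁ + sin φ₂, √((cos φ₁ + Bx)² + By²)) = -41.30166°
λₘ = λ₁ + atan2(By, cos φ₁ + Bx) = -132.54833°

41.302°S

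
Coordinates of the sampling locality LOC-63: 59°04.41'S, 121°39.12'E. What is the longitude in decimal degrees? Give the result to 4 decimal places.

121° + 39.12′/60 = 121 + 0.65200 = 121.6520°

121.6520°E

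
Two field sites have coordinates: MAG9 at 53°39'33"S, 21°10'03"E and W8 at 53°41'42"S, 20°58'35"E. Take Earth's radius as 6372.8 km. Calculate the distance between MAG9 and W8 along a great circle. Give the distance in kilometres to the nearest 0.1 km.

13.2 km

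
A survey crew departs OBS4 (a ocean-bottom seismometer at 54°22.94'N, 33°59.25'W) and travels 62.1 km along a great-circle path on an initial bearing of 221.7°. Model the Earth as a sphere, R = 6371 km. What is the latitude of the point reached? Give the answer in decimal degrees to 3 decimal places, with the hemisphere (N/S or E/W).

OBS4: φ = +54.38233°, λ = -33.98750°
δ = d/R = 62.1/6371 = 0.009747 rad
φ₂ = arcsin(sin φ₁ cos δ + cos φ₁ sin δ cos θ)
   = arcsin(0.81292·0.99995 + 0.58237·0.00975·-0.74664) = 53.96369°
λ₂ = λ₁ + atan2(sin θ sin δ cos φ₁, cos δ − sin φ₁ sin φ₂) = -34.61901°

53.964°N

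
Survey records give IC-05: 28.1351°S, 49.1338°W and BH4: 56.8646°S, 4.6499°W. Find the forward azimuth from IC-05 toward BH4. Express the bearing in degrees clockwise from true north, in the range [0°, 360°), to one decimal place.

145.4°

Δλ = 44.4839°
y = sin Δλ · cos φ₂ = 0.383021
x = cos φ₁ sin φ₂ − sin φ₁ cos φ₂ cos Δλ = -0.554537
θ = atan2(y, x) = 145.3670° → 145.3670° (mod 360°)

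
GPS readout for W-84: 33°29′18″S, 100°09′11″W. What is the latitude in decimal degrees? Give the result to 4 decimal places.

33.4883°S

33° + 29′/60 + 18″/3600 = 33 + 0.48333 + 0.00500 = 33.4883°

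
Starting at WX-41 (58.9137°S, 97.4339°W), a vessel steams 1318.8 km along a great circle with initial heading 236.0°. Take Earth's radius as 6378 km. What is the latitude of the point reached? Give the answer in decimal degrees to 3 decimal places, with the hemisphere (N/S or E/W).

63.822°S

δ = d/R = 1318.8/6378 = 0.206773 rad
φ₂ = arcsin(sin φ₁ cos δ + cos φ₁ sin δ cos θ)
   = arcsin(-0.85639·0.97870 + 0.51633·0.20530·-0.55919) = -63.82159°
λ₂ = λ₁ + atan2(sin θ sin δ cos φ₁, cos δ − sin φ₁ sin φ₂) = -120.12751°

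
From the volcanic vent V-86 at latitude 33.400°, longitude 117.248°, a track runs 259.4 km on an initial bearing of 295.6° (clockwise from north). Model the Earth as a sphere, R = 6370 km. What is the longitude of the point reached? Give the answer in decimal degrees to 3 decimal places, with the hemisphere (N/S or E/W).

δ = d/R = 259.4/6370 = 0.040722 rad
φ₂ = arcsin(sin φ₁ cos δ + cos φ₁ sin δ cos θ)
   = arcsin(0.55048·0.99917 + 0.83485·0.04071·0.43209) = 34.38214°
λ₂ = λ₁ + atan2(sin θ sin δ cos φ₁, cos δ − sin φ₁ sin φ₂) = 114.69826°

114.698°E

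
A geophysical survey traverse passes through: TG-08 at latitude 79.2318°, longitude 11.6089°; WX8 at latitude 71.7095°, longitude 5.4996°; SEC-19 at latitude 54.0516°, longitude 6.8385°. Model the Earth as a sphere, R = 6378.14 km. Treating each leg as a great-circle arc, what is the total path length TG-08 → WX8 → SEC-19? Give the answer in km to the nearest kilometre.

2820 km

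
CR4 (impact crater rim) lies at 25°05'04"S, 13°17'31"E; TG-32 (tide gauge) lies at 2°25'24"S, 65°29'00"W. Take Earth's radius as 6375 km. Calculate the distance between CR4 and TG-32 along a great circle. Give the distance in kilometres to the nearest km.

8769 km

CR4: φ = -25.08444°, λ = +13.29194°
TG-32: φ = -2.42333°, λ = -65.48333°
Δφ = 22.6611°,  Δλ = -78.7753°
a = sin²(Δφ/2) + cos φ₁ cos φ₂ sin²(Δλ/2) = 0.402967
c = 2·arcsin(√a) = 1.375491 rad = 78.8098°
d = R·c = 6375 × 1.375491 = 8768.8 km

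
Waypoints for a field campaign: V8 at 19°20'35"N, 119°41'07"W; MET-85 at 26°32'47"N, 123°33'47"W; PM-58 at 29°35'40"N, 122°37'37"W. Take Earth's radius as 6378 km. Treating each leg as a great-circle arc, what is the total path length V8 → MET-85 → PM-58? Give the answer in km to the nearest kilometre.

1246 km

V8: φ = +19.34306°, λ = -119.68528°
MET-85: φ = +26.54639°, λ = -123.56306°
PM-58: φ = +29.59444°, λ = -122.62694°
V8→MET-85: c = 0.140294 rad, d = 894.79 km
MET-85→PM-58: c = 0.055117 rad, d = 351.53 km
Total = 894.79 + 351.53 = 1246.33 km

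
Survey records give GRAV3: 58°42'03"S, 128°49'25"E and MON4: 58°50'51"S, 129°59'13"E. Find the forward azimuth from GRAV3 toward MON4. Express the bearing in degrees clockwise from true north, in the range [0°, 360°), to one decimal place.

GRAV3: φ = -58.70083°, λ = +128.82361°
MON4: φ = -58.84750°, λ = +129.98694°
Δλ = 1.1633°
y = sin Δλ · cos φ₂ = 0.010503
x = cos φ₁ sin φ₂ − sin φ₁ cos φ₂ cos Δλ = -0.002651
θ = atan2(y, x) = 104.1656° → 104.1656° (mod 360°)

104.2°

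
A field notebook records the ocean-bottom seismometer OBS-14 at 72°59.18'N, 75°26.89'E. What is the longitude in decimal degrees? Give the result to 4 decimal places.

75.4482°E

75° + 26.89′/60 = 75 + 0.44817 = 75.4482°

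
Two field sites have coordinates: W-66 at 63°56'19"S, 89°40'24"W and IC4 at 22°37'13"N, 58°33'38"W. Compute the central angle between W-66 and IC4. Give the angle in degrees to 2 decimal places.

W-66: φ = -63.93861°, λ = -89.67333°
IC4: φ = +22.62028°, λ = -58.56056°
Δφ = 86.5589°,  Δλ = 31.1128°
a = sin²(Δφ/2) + cos φ₁ cos φ₂ sin²(Δλ/2) = 0.499157
c = 2·arcsin(√a) = 1.569110 rad = 89.9034°

89.90°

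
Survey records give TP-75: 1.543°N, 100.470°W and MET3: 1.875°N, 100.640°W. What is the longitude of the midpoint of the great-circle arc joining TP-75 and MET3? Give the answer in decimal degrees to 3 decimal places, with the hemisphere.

Bx = cos φ₂ cos Δλ = 0.999460,  By = cos φ₂ sin Δλ = -0.002965
φₘ = atan2(sin φ₁ + sin φ₂, √((cos φ₁ + Bx)² + By²)) = 1.70900°
λₘ = λ₁ + atan2(By, cos φ₁ + Bx) = -100.55499°

100.555°W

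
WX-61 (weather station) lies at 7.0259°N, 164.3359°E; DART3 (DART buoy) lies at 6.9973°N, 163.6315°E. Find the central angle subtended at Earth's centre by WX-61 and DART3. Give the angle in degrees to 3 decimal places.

Δφ = -0.0286°,  Δλ = -0.7044°
a = sin²(Δφ/2) + cos φ₁ cos φ₂ sin²(Δλ/2) = 0.000037
c = 2·arcsin(√a) = 0.012212 rad = 0.6997°

0.700°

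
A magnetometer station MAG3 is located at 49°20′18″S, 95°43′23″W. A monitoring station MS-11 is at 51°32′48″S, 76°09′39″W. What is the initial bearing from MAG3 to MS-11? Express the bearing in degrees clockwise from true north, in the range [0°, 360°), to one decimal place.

107.5°

MAG3: φ = -49.33833°, λ = -95.72306°
MS-11: φ = -51.54667°, λ = -76.16083°
Δλ = 19.5622°
y = sin Δλ · cos φ₂ = 0.208223
x = cos φ₁ sin φ₂ − sin φ₁ cos φ₂ cos Δλ = -0.065763
θ = atan2(y, x) = 107.5275° → 107.5275° (mod 360°)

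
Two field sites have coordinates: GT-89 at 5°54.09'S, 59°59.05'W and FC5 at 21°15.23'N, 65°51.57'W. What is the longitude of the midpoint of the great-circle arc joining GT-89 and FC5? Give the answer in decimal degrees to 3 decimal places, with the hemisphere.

GT-89: φ = -5.90150°, λ = -59.98417°
FC5: φ = +21.25383°, λ = -65.85950°
Bx = cos φ₂ cos Δλ = 0.927088,  By = cos φ₂ sin Δλ = -0.095402
φₘ = atan2(sin φ₁ + sin φ₂, √((cos φ₁ + Bx)² + By²)) = 7.68614°
λₘ = λ₁ + atan2(By, cos φ₁ + Bx) = -62.82612°

62.826°W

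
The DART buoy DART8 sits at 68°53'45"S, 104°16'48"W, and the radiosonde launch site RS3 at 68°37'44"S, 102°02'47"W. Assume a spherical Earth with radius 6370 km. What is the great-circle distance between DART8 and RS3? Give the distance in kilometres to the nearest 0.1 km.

DART8: φ = -68.89583°, λ = -104.28000°
RS3: φ = -68.62889°, λ = -102.04639°
Δφ = 0.2669°,  Δλ = 2.2336°
a = sin²(Δφ/2) + cos φ₁ cos φ₂ sin²(Δλ/2) = 0.000055
c = 2·arcsin(√a) = 0.014869 rad = 0.8519°
d = R·c = 6370 × 0.014869 = 94.7 km

94.7 km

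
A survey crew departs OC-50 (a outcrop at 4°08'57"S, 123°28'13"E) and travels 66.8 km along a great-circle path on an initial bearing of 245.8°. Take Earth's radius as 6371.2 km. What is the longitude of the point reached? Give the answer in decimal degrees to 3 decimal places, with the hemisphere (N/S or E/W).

122.921°E

OC-50: φ = -4.14917°, λ = +123.47028°
δ = d/R = 66.8/6371.2 = 0.010485 rad
φ₂ = arcsin(sin φ₁ cos δ + cos φ₁ sin δ cos θ)
   = arcsin(-0.07235·0.99995 + 0.99738·0.01048·-0.40992) = -4.39523°
λ₂ = λ₁ + atan2(sin θ sin δ cos φ₁, cos δ − sin φ₁ sin φ₂) = 122.92073°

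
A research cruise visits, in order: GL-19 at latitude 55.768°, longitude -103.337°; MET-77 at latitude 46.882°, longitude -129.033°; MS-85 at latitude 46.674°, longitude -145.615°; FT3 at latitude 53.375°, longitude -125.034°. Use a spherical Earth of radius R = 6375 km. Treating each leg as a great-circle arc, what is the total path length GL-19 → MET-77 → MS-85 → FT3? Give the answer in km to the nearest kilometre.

4928 km

GL-19→MET-77: c = 0.317646 rad, d = 2024.99 km
MET-77→MS-85: c = 0.197860 rad, d = 1261.36 km
MS-85→FT3: c = 0.257448 rad, d = 1641.23 km
Total = 2024.99 + 1261.36 + 1641.23 = 4927.58 km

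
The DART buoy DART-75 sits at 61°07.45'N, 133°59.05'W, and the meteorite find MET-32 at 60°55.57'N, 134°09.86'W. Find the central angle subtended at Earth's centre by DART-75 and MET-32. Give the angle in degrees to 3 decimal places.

DART-75: φ = +61.12417°, λ = -133.98417°
MET-32: φ = +60.92617°, λ = -134.16433°
Δφ = -0.1980°,  Δλ = -0.1802°
a = sin²(Δφ/2) + cos φ₁ cos φ₂ sin²(Δλ/2) = 0.000004
c = 2·arcsin(√a) = 0.003777 rad = 0.2164°

0.216°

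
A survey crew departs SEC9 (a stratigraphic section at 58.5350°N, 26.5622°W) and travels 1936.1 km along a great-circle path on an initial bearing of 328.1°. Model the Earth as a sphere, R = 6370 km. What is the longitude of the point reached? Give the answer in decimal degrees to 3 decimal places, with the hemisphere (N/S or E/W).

55.905°W

δ = d/R = 1936.1/6370 = 0.303940 rad
φ₂ = arcsin(sin φ₁ cos δ + cos φ₁ sin δ cos θ)
   = arcsin(0.85296·0.95416 + 0.52198·0.29928·0.84897) = 71.17147°
λ₂ = λ₁ + atan2(sin θ sin δ cos φ₁, cos δ − sin φ₁ sin φ₂) = -55.90504°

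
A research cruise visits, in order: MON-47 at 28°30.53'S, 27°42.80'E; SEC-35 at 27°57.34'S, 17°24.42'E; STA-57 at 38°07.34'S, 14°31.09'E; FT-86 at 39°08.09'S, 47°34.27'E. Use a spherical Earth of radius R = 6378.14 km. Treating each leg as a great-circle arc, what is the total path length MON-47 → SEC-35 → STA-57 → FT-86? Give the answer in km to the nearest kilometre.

MON-47: φ = -28.50883°, λ = +27.71333°
SEC-35: φ = -27.95567°, λ = +17.40700°
STA-57: φ = -38.12233°, λ = +14.51817°
FT-86: φ = -39.13483°, λ = +47.57117°
MON-47→SEC-35: c = 0.158725 rad, d = 1012.37 km
SEC-35→STA-57: c = 0.182377 rad, d = 1163.22 km
STA-57→FT-86: c = 0.448516 rad, d = 2860.70 km
Total = 1012.37 + 1163.22 + 2860.70 = 5036.30 km

5036 km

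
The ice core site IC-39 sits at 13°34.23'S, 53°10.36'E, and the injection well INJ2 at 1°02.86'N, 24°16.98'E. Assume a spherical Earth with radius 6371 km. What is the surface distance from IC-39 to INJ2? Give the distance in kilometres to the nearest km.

3575 km

IC-39: φ = -13.57050°, λ = +53.17267°
INJ2: φ = +1.04767°, λ = +24.28300°
Δφ = 14.6182°,  Δλ = -28.8897°
a = sin²(Δφ/2) + cos φ₁ cos φ₂ sin²(Δλ/2) = 0.076662
c = 2·arcsin(√a) = 0.561090 rad = 32.1481°
d = R·c = 6371 × 0.561090 = 3574.7 km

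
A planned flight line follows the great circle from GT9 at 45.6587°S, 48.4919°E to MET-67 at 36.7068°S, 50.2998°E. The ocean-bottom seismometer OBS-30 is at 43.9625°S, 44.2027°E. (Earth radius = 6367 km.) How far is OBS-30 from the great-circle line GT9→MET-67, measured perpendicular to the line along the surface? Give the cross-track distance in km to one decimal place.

δ₁₃ = central angle GT9→OBS-30 = 0.060791 rad  (haversine)
θ₁₃ = bearing GT9→OBS-30 = 297.612°,  θ₁₂ = bearing GT9→MET-67 = 9.249°
dₓₜ = R·arcsin(sin δ₁₃ · sin(θ₁₃ − θ₁₂)) = 6367·arcsin(0.06075·sin(288.363°)) = -367.324 km
|dₓₜ| = 367.324 km

367.3 km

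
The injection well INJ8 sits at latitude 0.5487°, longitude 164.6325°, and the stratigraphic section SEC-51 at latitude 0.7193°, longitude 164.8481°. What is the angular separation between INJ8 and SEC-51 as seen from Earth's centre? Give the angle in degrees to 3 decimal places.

Δφ = 0.1706°,  Δλ = 0.2156°
a = sin²(Δφ/2) + cos φ₁ cos φ₂ sin²(Δλ/2) = 0.000006
c = 2·arcsin(√a) = 0.004798 rad = 0.2749°

0.275°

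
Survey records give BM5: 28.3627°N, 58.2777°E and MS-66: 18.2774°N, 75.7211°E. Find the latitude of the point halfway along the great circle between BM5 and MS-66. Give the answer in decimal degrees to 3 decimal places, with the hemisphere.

Bx = cos φ₂ cos Δλ = 0.905883,  By = cos φ₂ sin Δλ = 0.284640
φₘ = atan2(sin φ₁ + sin φ₂, √((cos φ₁ + Bx)² + By²)) = 23.56291°
λₘ = λ₁ + atan2(By, cos φ₁ + Bx) = 67.33374°

23.563°N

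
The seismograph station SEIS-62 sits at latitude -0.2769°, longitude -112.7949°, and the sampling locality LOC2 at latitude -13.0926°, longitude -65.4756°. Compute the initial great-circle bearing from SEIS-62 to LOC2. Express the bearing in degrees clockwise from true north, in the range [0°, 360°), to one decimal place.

Δλ = 47.3193°
y = sin Δλ · cos φ₂ = 0.716033
x = cos φ₁ sin φ₂ − sin φ₁ cos φ₂ cos Δλ = -0.223332
θ = atan2(y, x) = 107.3228° → 107.3228° (mod 360°)

107.3°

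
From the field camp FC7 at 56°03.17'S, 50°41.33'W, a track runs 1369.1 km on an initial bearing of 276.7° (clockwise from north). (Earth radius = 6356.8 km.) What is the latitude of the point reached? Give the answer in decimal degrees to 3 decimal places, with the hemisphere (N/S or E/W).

52.794°S

FC7: φ = -56.05283°, λ = -50.68883°
δ = d/R = 1369.1/6356.8 = 0.215376 rad
φ₂ = arcsin(sin φ₁ cos δ + cos φ₁ sin δ cos θ)
   = arcsin(-0.82955·0.97690 + 0.55843·0.21371·0.11667) = -52.79366°
λ₂ = λ₁ + atan2(sin θ sin δ cos φ₁, cos δ − sin φ₁ sin φ₂) = -71.23831°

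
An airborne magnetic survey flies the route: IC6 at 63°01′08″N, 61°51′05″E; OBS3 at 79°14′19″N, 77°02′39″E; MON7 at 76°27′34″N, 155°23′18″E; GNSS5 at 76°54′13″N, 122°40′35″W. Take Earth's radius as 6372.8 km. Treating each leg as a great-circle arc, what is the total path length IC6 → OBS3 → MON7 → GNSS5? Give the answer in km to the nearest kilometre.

5520 km

IC6: φ = +63.01889°, λ = +61.85139°
OBS3: φ = +79.23861°, λ = +77.04417°
MON7: φ = +76.45944°, λ = +155.38833°
GNSS5: φ = +76.90361°, λ = -122.67639°
IC6→OBS3: c = 0.293501 rad, d = 1870.42 km
OBS3→MON7: c = 0.269370 rad, d = 1716.64 km
MON7→GNSS5: c = 0.303285 rad, d = 1932.78 km
Total = 1870.42 + 1716.64 + 1932.78 = 5519.84 km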